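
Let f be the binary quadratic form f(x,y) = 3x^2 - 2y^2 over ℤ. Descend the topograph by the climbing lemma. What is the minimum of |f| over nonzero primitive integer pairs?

descent: ρ → (-2,4,1)  [lands on river]
river: ρ → (1,4,-2)
closes: descent 1, river 2
min |a| on river = 1

1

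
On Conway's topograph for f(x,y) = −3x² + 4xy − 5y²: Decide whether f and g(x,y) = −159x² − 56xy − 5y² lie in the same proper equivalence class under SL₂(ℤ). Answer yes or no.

D₁ = -44, D₂ = -44
f is negative-definite; reduce −f:
−f: translate: b→2 (≡-4 mod 6), so (3,-4,5)→(3,2,4)
−f: reduced (well bottom): (3,2,4) with a≤c, −a<b≤a
flip sign back: reduced form of f is (-3,-2,-4)
g is negative-definite; reduce −g:
−g: flip: (159,56,5)→(5,-56,159)
−g: translate: b→4 (≡-56 mod 10), so (5,-56,159)→(5,4,3)
−g: flip: (5,4,3)→(3,-4,5)
−g: translate: b→2 (≡-4 mod 6), so (3,-4,5)→(3,2,4)
−g: reduced (well bottom): (3,2,4) with a≤c, −a<b≤a
flip sign back: reduced form of g is (-3,-2,-4)
reduced forms (-3, -2, -4) vs (-3, -2, -4) ⇒ equivalent

yes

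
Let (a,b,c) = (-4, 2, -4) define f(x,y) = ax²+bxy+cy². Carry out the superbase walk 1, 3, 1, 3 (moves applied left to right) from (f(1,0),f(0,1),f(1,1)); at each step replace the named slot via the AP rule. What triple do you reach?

start (-4,-4,-6) = (f(1,0),f(0,1),f(1,1))
replace slot 1: 2·((-4)+(-6)) − (-4) = -16 → (-16,-4,-6)
replace slot 3: 2·((-16)+(-4)) − (-6) = -34 → (-16,-4,-34)
replace slot 1: 2·((-4)+(-34)) − (-16) = -60 → (-60,-4,-34)
replace slot 3: 2·((-60)+(-4)) − (-34) = -94 → (-60,-4,-94)

-60,-4,-94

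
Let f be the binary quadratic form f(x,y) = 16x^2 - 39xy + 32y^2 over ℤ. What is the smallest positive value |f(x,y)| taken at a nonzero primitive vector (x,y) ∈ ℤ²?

translate: b→-7 (≡-39 mod 32), so (16,-39,32)→(16,-7,9)
flip: (16,-7,9)→(9,7,16)
reduced (well bottom): (9,7,16) with a≤c, −a<b≤a
well minimum = a = 9

9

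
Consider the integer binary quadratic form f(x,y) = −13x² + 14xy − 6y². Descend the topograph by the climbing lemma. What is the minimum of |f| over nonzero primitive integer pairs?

translate: b→12 (≡-14 mod 26), so (13,-14,6)→(13,12,5)
flip: (13,12,5)→(5,-12,13)
translate: b→-2 (≡-12 mod 10), so (5,-12,13)→(5,-2,6)
reduced (well bottom): (5,-2,6) with a≤c, −a<b≤a
well minimum |f| = |-5| = 5 (negative-definite)

5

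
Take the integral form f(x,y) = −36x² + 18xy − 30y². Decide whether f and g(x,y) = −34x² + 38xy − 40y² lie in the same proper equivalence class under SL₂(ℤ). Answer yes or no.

D₁ = -3996, D₂ = -3996
f is negative-definite; reduce −f:
−f: flip: (36,-18,30)→(30,18,36)
−f: reduced (well bottom): (30,18,36) with a≤c, −a<b≤a
flip sign back: reduced form of f is (-30,-18,-36)
g is negative-definite; reduce −g:
−g: translate: b→30 (≡-38 mod 68), so (34,-38,40)→(34,30,36)
−g: reduced (well bottom): (34,30,36) with a≤c, −a<b≤a
flip sign back: reduced form of g is (-34,-30,-36)
reduced forms (-30, -18, -36) vs (-34, -30, -36) ⇒ inequivalent

no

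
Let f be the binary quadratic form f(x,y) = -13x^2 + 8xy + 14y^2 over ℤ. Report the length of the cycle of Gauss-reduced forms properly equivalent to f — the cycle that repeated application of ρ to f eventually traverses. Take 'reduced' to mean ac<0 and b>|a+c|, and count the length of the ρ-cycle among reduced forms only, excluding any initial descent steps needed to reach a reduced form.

D = 792, ⌊√D⌋ = 28
river: ρ → (14,20,-7)
river: ρ → (-7,22,11)
river: ρ → (11,22,-7)
river: ρ → (-7,20,14)
river: ρ → (14,8,-13)
river: ρ → (-13,18,9)
river: ρ → (9,18,-13)
river: ρ → (-13,8,14)
ρ-cycle length = 8 (tail of 0 descent steps not counted)

8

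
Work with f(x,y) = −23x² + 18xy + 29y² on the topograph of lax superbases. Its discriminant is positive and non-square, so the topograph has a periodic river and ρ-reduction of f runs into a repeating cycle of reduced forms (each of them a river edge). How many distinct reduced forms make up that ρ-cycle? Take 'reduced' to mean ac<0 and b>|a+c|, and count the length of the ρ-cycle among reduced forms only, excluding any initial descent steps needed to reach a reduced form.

D = 2992, ⌊√D⌋ = 54
river: ρ → (29,40,-12)
river: ρ → (-12,32,41)
river: ρ → (41,50,-3)
river: ρ → (-3,52,24)
river: ρ → (24,44,-11)
river: ρ → (-11,44,24)
river: ρ → (24,52,-3)
river: ρ → (-3,50,41)
river: ρ → (41,32,-12)
river: ρ → (-12,40,29)
river: ρ → (29,18,-23)
river: ρ → (-23,28,24)
river: ρ → (24,20,-27)
river: ρ → (-27,34,17)
river: ρ → (17,34,-27)
river: ρ → (-27,20,24)
river: ρ → (24,28,-23)
river: ρ → (-23,18,29)
ρ-cycle length = 18 (tail of 0 descent steps not counted)

18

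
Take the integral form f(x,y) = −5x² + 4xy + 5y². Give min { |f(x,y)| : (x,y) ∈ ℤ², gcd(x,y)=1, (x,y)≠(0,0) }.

river: ρ → (5,6,-4)
river: ρ → (-4,10,1)
river: ρ → (1,10,-4)
river: ρ → (-4,6,5)
river: ρ → (5,4,-5)
river: ρ → (-5,6,4)
river: ρ → (4,10,-1)
river: ρ → (-1,10,4)
river: ρ → (4,6,-5)
river: ρ → (-5,4,5)
closes: descent 0, river 10
min |a| on river = 1

1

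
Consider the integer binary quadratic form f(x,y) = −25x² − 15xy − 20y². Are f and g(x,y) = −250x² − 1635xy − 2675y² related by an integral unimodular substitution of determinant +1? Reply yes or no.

D₁ = -1775, D₂ = -1775
f is negative-definite; reduce −f:
−f: flip: (25,15,20)→(20,-15,25)
−f: reduced (well bottom): (20,-15,25) with a≤c, −a<b≤a
flip sign back: reduced form of f is (-20,15,-25)
g is negative-definite; reduce −g:
−g: translate: b→135 (≡1635 mod 500), so (250,1635,2675)→(250,135,20)
−g: flip: (250,135,20)→(20,-135,250)
−g: translate: b→-15 (≡-135 mod 40), so (20,-135,250)→(20,-15,25)
−g: reduced (well bottom): (20,-15,25) with a≤c, −a<b≤a
flip sign back: reduced form of g is (-20,15,-25)
reduced forms (-20, 15, -25) vs (-20, 15, -25) ⇒ equivalent

yes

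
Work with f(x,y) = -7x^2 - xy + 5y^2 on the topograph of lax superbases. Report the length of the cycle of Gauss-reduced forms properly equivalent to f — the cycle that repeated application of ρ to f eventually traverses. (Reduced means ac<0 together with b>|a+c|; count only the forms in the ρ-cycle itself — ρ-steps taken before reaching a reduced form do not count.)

D = 141, ⌊√D⌋ = 11
descent: ρ → (5,11,-1)  [lands on river]
river: ρ → (-1,11,5)
river: ρ → (5,9,-3)
river: ρ → (-3,9,5)
ρ-cycle length = 4 (tail of 1 descent step not counted)

4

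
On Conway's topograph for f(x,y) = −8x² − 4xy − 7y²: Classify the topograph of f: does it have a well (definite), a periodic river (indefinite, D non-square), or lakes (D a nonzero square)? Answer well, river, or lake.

D = b²−4ac = (-4)² − 4·(-8)·(-7) = -208
D < 0 ⇒ definite ⇒ every region one sign ⇒ single well

well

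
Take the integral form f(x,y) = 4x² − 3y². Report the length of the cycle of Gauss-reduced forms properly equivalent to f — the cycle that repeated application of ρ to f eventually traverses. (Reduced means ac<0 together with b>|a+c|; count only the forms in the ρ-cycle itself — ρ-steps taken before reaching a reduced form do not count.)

D = 48, ⌊√D⌋ = 6
descent: ρ → (-3,6,1)  [lands on river]
river: ρ → (1,6,-3)
ρ-cycle length = 2 (tail of 1 descent step not counted)

2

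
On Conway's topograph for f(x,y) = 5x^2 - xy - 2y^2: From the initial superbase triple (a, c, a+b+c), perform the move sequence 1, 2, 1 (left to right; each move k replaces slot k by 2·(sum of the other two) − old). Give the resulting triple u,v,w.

start (5,-2,2) = (f(1,0),f(0,1),f(1,1))
replace slot 1: 2·((-2)+2) − 5 = -5 → (-5,-2,2)
replace slot 2: 2·((-5)+2) − (-2) = -4 → (-5,-4,2)
replace slot 1: 2·((-4)+2) − (-5) = 1 → (1,-4,2)

1,-4,2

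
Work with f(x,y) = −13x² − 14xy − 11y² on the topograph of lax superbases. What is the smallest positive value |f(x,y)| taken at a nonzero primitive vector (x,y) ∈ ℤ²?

translate: b→-12 (≡14 mod 26), so (13,14,11)→(13,-12,10)
flip: (13,-12,10)→(10,12,13)
translate: b→-8 (≡12 mod 20), so (10,12,13)→(10,-8,11)
reduced (well bottom): (10,-8,11) with a≤c, −a<b≤a
well minimum |f| = |-10| = 10 (negative-definite)

10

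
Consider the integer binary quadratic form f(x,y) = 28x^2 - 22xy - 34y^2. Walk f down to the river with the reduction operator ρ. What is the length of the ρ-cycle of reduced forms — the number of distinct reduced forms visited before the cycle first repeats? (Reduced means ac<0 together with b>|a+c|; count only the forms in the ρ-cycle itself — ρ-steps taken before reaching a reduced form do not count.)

D = 4292, ⌊√D⌋ = 65
descent: ρ → (-34,22,28)  [lands on river]
river: ρ → (28,34,-28)
river: ρ → (-28,22,34)
river: ρ → (34,46,-16)
river: ρ → (-16,50,28)
river: ρ → (28,62,-4)
river: ρ → (-4,58,58)
river: ρ → (58,58,-4)
river: ρ → (-4,62,28)
river: ρ → (28,50,-16)
river: ρ → (-16,46,34)
river: ρ → (34,22,-28)
river: ρ → (-28,34,28)
river: ρ → (28,22,-34)
river: ρ → (-34,46,16)
river: ρ → (16,50,-28)
river: ρ → (-28,62,4)
river: ρ → (4,58,-58)
river: ρ → (-58,58,4)
river: ρ → (4,62,-28)
river: ρ → (-28,50,16)
river: ρ → (16,46,-34)
ρ-cycle length = 22 (tail of 1 descent step not counted)

22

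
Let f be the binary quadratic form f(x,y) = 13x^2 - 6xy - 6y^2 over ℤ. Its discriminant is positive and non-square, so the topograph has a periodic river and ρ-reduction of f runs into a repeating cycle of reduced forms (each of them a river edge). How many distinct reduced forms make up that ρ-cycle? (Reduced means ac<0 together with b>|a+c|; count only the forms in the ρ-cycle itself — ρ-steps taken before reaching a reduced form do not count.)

D = 348, ⌊√D⌋ = 18
descent: ρ → (-6,18,1)  [lands on river]
river: ρ → (1,18,-6)
ρ-cycle length = 2 (tail of 1 descent step not counted)

2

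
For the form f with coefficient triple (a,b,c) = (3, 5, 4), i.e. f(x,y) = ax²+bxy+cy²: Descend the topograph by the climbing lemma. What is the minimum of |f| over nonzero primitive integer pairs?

translate: b→-1 (≡5 mod 6), so (3,5,4)→(3,-1,2)
flip: (3,-1,2)→(2,1,3)
reduced (well bottom): (2,1,3) with a≤c, −a<b≤a
well minimum = a = 2

2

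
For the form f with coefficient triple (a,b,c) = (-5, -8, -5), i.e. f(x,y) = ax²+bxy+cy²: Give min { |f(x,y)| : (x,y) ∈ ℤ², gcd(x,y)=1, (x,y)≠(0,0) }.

translate: b→-2 (≡8 mod 10), so (5,8,5)→(5,-2,2)
flip: (5,-2,2)→(2,2,5)
reduced (well bottom): (2,2,5) with a≤c, −a<b≤a
well minimum |f| = |-2| = 2 (negative-definite)

2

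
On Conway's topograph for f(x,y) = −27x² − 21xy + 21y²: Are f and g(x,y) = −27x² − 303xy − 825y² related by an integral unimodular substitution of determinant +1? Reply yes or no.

D₁ = 2709, D₂ = 2709
river cycle of f (length 10): (21, 21, -27), (-27, 33, 15), (15, 27, -33), (-33, 39, 9), (9, 51, -3), (-3, 51, 9), (9, 39, -33), (-33, 27, 15), (15, 33, -27), (-27, 21, 21)
river cycle of g (length 10): (-27, 21, 21), (21, 21, -27), (-27, 33, 15), (15, 27, -33), (-33, 39, 9), (9, 51, -3), (-3, 51, 9), (9, 39, -33), (-33, 27, 15), (15, 33, -27)
cycles coincide ⇒ equivalent

yes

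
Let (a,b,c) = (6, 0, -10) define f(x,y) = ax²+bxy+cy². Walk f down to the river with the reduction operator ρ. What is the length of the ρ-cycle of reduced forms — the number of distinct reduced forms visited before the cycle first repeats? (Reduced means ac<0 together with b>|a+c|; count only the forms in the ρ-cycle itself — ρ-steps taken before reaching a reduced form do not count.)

D = 240, ⌊√D⌋ = 15
descent: ρ → (-10,0,6)
descent: ρ → (6,12,-4)  [lands on river]
river: ρ → (-4,12,6)
ρ-cycle length = 2 (tail of 2 descent steps not counted)

2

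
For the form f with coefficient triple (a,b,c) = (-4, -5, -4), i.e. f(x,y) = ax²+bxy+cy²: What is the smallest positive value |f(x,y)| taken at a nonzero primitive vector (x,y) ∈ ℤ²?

translate: b→-3 (≡5 mod 8), so (4,5,4)→(4,-3,3)
flip: (4,-3,3)→(3,3,4)
reduced (well bottom): (3,3,4) with a≤c, −a<b≤a
well minimum |f| = |-3| = 3 (negative-definite)

3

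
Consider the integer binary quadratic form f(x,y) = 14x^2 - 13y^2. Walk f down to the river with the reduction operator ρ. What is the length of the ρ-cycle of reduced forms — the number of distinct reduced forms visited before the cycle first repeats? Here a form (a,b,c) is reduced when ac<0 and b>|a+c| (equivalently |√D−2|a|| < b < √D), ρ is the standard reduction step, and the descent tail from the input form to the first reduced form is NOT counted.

D = 728, ⌊√D⌋ = 26
descent: ρ → (-13,26,1)  [lands on river]
river: ρ → (1,26,-13)
ρ-cycle length = 2 (tail of 1 descent step not counted)

2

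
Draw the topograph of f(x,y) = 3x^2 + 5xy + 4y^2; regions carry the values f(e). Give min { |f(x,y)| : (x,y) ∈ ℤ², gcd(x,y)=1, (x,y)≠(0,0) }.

translate: b→-1 (≡5 mod 6), so (3,5,4)→(3,-1,2)
flip: (3,-1,2)→(2,1,3)
reduced (well bottom): (2,1,3) with a≤c, −a<b≤a
well minimum = a = 2

2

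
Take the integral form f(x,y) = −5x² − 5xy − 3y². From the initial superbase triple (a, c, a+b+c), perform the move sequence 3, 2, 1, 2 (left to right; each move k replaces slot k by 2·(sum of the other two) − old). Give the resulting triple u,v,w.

start (-5,-3,-13) = (f(1,0),f(0,1),f(1,1))
replace slot 3: 2·((-5)+(-3)) − (-13) = -3 → (-5,-3,-3)
replace slot 2: 2·((-5)+(-3)) − (-3) = -13 → (-5,-13,-3)
replace slot 1: 2·((-13)+(-3)) − (-5) = -27 → (-27,-13,-3)
replace slot 2: 2·((-27)+(-3)) − (-13) = -47 → (-27,-47,-3)

-27,-47,-3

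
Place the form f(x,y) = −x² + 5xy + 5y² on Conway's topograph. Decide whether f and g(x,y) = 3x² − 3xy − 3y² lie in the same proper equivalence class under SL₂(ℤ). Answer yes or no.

D₁ = 45, D₂ = 45
river cycle of f (length 2): (5, 5, -1), (-1, 5, 5)
river cycle of g (length 2): (-3, 3, 3), (3, 3, -3)
cycles differ ⇒ inequivalent

no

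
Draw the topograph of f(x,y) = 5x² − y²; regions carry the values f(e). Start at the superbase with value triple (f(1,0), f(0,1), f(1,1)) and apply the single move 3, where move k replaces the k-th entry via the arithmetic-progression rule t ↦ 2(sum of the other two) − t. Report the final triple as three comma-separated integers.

start (5,-1,4) = (f(1,0),f(0,1),f(1,1))
replace slot 3: 2·(5+(-1)) − 4 = 4 → (5,-1,4)

5,-1,4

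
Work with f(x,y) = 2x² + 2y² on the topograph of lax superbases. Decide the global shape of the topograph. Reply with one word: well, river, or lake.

D = b²−4ac = 0² − 4·2·2 = -16
D < 0 ⇒ definite ⇒ every region one sign ⇒ single well

well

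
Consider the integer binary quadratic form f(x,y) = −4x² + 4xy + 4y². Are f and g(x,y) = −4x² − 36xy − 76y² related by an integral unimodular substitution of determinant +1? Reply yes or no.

D₁ = 80, D₂ = 80
river cycle of f (length 2): (4, 4, -4), (-4, 4, 4)
river cycle of g (length 2): (-4, 4, 4), (4, 4, -4)
cycles coincide ⇒ equivalent

yes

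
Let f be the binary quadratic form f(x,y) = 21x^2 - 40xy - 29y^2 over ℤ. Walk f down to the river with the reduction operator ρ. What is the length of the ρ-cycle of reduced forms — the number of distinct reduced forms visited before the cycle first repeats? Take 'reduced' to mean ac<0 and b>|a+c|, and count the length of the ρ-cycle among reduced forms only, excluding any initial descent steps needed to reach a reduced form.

D = 4036, ⌊√D⌋ = 63
descent: ρ → (-29,40,21)  [lands on river]
river: ρ → (21,44,-25)
river: ρ → (-25,56,9)
river: ρ → (9,52,-37)
river: ρ → (-37,22,24)
river: ρ → (24,26,-35)
river: ρ → (-35,44,15)
river: ρ → (15,46,-32)
river: ρ → (-32,18,29)
river: ρ → (29,40,-21)
river: ρ → (-21,44,25)
river: ρ → (25,56,-9)
river: ρ → (-9,52,37)
river: ρ → (37,22,-24)
river: ρ → (-24,26,35)
river: ρ → (35,44,-15)
river: ρ → (-15,46,32)
river: ρ → (32,18,-29)
ρ-cycle length = 18 (tail of 1 descent step not counted)

18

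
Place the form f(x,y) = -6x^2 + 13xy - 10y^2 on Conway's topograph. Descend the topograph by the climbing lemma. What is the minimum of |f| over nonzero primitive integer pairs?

translate: b→-1 (≡-13 mod 12), so (6,-13,10)→(6,-1,3)
flip: (6,-1,3)→(3,1,6)
reduced (well bottom): (3,1,6) with a≤c, −a<b≤a
well minimum |f| = |-3| = 3 (negative-definite)

3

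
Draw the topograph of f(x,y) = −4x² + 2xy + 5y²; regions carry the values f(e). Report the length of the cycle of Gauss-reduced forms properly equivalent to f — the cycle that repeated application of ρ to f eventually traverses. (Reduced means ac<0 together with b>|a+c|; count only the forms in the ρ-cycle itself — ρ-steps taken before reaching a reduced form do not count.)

D = 84, ⌊√D⌋ = 9
river: ρ → (5,8,-1)
river: ρ → (-1,8,5)
river: ρ → (5,2,-4)
river: ρ → (-4,6,3)
river: ρ → (3,6,-4)
river: ρ → (-4,2,5)
ρ-cycle length = 6 (tail of 0 descent steps not counted)

6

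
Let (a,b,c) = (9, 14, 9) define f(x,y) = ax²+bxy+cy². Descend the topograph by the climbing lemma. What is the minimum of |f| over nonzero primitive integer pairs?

translate: b→-4 (≡14 mod 18), so (9,14,9)→(9,-4,4)
flip: (9,-4,4)→(4,4,9)
reduced (well bottom): (4,4,9) with a≤c, −a<b≤a
well minimum = a = 4

4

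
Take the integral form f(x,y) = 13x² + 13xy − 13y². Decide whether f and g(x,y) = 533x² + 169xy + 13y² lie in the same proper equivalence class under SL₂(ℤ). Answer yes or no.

D₁ = 845, D₂ = 845
river cycle of f (length 2): (-13, 13, 13), (13, 13, -13)
river cycle of g (length 2): (13, 13, -13), (-13, 13, 13)
cycles coincide ⇒ equivalent

yes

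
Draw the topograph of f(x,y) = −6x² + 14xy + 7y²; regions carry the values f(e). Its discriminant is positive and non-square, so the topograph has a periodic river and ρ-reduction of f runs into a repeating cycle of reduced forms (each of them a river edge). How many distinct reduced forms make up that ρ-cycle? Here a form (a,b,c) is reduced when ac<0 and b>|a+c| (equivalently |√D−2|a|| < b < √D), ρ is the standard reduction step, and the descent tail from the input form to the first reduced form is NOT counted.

D = 364, ⌊√D⌋ = 19
river: ρ → (7,14,-6)
river: ρ → (-6,10,11)
river: ρ → (11,12,-5)
river: ρ → (-5,18,2)
river: ρ → (2,18,-5)
river: ρ → (-5,12,11)
river: ρ → (11,10,-6)
river: ρ → (-6,14,7)
ρ-cycle length = 8 (tail of 0 descent steps not counted)

8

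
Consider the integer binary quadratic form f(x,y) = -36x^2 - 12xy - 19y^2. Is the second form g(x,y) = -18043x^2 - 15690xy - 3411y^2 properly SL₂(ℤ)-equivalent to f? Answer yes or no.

D₁ = -2592, D₂ = -2592
f is negative-definite; reduce −f:
−f: flip: (36,12,19)→(19,-12,36)
−f: reduced (well bottom): (19,-12,36) with a≤c, −a<b≤a
flip sign back: reduced form of f is (-19,12,-36)
g is negative-definite; reduce −g:
−g: flip: (18043,15690,3411)→(3411,-15690,18043)
−g: translate: b→-2046 (≡-15690 mod 6822), so (3411,-15690,18043)→(3411,-2046,307)
−g: flip: (3411,-2046,307)→(307,2046,3411)
−g: translate: b→204 (≡2046 mod 614), so (307,2046,3411)→(307,204,36)
−g: flip: (307,204,36)→(36,-204,307)
−g: translate: b→12 (≡-204 mod 72), so (36,-204,307)→(36,12,19)
−g: flip: (36,12,19)→(19,-12,36)
−g: reduced (well bottom): (19,-12,36) with a≤c, −a<b≤a
flip sign back: reduced form of g is (-19,12,-36)
reduced forms (-19, 12, -36) vs (-19, 12, -36) ⇒ equivalent

yes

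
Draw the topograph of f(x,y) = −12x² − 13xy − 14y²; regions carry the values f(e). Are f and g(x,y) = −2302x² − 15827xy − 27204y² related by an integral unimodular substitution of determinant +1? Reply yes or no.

D₁ = -503, D₂ = -503
f is negative-definite; reduce −f:
−f: translate: b→-11 (≡13 mod 24), so (12,13,14)→(12,-11,13)
−f: reduced (well bottom): (12,-11,13) with a≤c, −a<b≤a
flip sign back: reduced form of f is (-12,11,-13)
g is negative-definite; reduce −g:
−g: translate: b→2015 (≡15827 mod 4604), so (2302,15827,27204)→(2302,2015,441)
−g: flip: (2302,2015,441)→(441,-2015,2302)
−g: translate: b→-251 (≡-2015 mod 882), so (441,-2015,2302)→(441,-251,36)
−g: flip: (441,-251,36)→(36,251,441)
−g: translate: b→35 (≡251 mod 72), so (36,251,441)→(36,35,12)
−g: flip: (36,35,12)→(12,-35,36)
−g: translate: b→-11 (≡-35 mod 24), so (12,-35,36)→(12,-11,13)
−g: reduced (well bottom): (12,-11,13) with a≤c, −a<b≤a
flip sign back: reduced form of g is (-12,11,-13)
reduced forms (-12, 11, -13) vs (-12, 11, -13) ⇒ equivalent

yes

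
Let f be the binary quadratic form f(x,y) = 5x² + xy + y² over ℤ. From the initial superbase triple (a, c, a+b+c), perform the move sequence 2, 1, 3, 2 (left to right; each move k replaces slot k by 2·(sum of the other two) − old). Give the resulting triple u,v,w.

start (5,1,7) = (f(1,0),f(0,1),f(1,1))
replace slot 2: 2·(5+7) − 1 = 23 → (5,23,7)
replace slot 1: 2·(23+7) − 5 = 55 → (55,23,7)
replace slot 3: 2·(55+23) − 7 = 149 → (55,23,149)
replace slot 2: 2·(55+149) − 23 = 385 → (55,385,149)

55,385,149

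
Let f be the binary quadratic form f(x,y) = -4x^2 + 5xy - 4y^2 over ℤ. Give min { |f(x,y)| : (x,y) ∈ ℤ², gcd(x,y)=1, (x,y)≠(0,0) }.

translate: b→3 (≡-5 mod 8), so (4,-5,4)→(4,3,3)
flip: (4,3,3)→(3,-3,4)
translate: b→3 (≡-3 mod 6), so (3,-3,4)→(3,3,4)
reduced (well bottom): (3,3,4) with a≤c, −a<b≤a
well minimum |f| = |-3| = 3 (negative-definite)

3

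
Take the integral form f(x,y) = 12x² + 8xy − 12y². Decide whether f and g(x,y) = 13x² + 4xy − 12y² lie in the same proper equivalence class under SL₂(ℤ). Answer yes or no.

D₁ = 640, D₂ = 640
river cycle of f (length 6): (-12, 16, 8), (8, 16, -12), (-12, 8, 12), (12, 16, -8), (-8, 16, 12), (12, 8, -12)
river cycle of g (length 8): (-12, 20, 5), (5, 20, -12), (-12, 4, 13), (13, 22, -3), (-3, 20, 20), (20, 20, -3), (-3, 22, 13), (13, 4, -12)
cycles differ ⇒ inequivalent

no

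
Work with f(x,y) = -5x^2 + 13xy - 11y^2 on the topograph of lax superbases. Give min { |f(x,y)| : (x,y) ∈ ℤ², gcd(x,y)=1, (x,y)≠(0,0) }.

translate: b→-3 (≡-13 mod 10), so (5,-13,11)→(5,-3,3)
flip: (5,-3,3)→(3,3,5)
reduced (well bottom): (3,3,5) with a≤c, −a<b≤a
well minimum |f| = |-3| = 3 (negative-definite)

3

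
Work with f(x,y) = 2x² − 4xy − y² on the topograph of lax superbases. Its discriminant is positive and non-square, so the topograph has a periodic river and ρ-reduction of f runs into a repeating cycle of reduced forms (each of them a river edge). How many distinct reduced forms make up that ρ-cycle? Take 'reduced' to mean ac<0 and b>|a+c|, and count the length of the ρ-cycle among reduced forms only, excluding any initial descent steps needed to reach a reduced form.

D = 24, ⌊√D⌋ = 4
descent: ρ → (-1,4,2)  [lands on river]
river: ρ → (2,4,-1)
ρ-cycle length = 2 (tail of 1 descent step not counted)

2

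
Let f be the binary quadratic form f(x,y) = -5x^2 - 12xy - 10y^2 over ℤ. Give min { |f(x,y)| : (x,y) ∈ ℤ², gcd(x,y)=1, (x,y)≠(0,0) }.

translate: b→2 (≡12 mod 10), so (5,12,10)→(5,2,3)
flip: (5,2,3)→(3,-2,5)
reduced (well bottom): (3,-2,5) with a≤c, −a<b≤a
well minimum |f| = |-3| = 3 (negative-definite)

3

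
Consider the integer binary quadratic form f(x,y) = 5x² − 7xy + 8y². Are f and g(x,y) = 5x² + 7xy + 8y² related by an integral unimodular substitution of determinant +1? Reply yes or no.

D₁ = -111, D₂ = -111
f: translate: b→3 (≡-7 mod 10), so (5,-7,8)→(5,3,6)
f: reduced (well bottom): (5,3,6) with a≤c, −a<b≤a
g: translate: b→-3 (≡7 mod 10), so (5,7,8)→(5,-3,6)
g: reduced (well bottom): (5,-3,6) with a≤c, −a<b≤a
reduced forms (5, 3, 6) vs (5, -3, 6) ⇒ inequivalent

no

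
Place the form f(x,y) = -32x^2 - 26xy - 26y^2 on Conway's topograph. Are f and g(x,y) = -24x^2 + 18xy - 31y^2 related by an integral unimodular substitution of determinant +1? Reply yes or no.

D₁ = -2652, D₂ = -2652
f is negative-definite; reduce −f:
−f: flip: (32,26,26)→(26,-26,32)
−f: translate: b→26 (≡-26 mod 52), so (26,-26,32)→(26,26,32)
−f: reduced (well bottom): (26,26,32) with a≤c, −a<b≤a
flip sign back: reduced form of f is (-26,-26,-32)
g is negative-definite; reduce −g:
−g: reduced (well bottom): (24,-18,31) with a≤c, −a<b≤a
flip sign back: reduced form of g is (-24,18,-31)
reduced forms (-26, -26, -32) vs (-24, 18, -31) ⇒ inequivalent

no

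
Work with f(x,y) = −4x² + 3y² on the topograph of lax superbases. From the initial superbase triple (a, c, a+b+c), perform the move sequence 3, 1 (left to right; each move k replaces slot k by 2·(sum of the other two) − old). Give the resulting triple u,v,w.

start (-4,3,-1) = (f(1,0),f(0,1),f(1,1))
replace slot 3: 2·((-4)+3) − (-1) = -1 → (-4,3,-1)
replace slot 1: 2·(3+(-1)) − (-4) = 8 → (8,3,-1)

8,3,-1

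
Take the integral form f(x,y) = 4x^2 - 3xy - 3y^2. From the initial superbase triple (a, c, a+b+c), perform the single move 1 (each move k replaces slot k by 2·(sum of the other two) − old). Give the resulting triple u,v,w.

start (4,-3,-2) = (f(1,0),f(0,1),f(1,1))
replace slot 1: 2·((-3)+(-2)) − 4 = -14 → (-14,-3,-2)

-14,-3,-2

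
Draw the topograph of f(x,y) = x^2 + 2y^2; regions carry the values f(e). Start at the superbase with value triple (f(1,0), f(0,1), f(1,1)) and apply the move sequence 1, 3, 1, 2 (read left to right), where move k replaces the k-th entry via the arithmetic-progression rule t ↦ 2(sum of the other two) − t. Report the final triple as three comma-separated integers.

start (1,2,3) = (f(1,0),f(0,1),f(1,1))
replace slot 1: 2·(2+3) − 1 = 9 → (9,2,3)
replace slot 3: 2·(9+2) − 3 = 19 → (9,2,19)
replace slot 1: 2·(2+19) − 9 = 33 → (33,2,19)
replace slot 2: 2·(33+19) − 2 = 102 → (33,102,19)

33,102,19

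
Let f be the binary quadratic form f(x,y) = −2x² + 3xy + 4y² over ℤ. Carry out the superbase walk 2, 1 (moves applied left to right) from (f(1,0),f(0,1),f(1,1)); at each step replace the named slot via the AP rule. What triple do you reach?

start (-2,4,5) = (f(1,0),f(0,1),f(1,1))
replace slot 2: 2·((-2)+5) − 4 = 2 → (-2,2,5)
replace slot 1: 2·(2+5) − (-2) = 16 → (16,2,5)

16,2,5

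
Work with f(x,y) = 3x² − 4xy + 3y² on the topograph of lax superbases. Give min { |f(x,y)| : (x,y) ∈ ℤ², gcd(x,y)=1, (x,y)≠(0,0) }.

translate: b→2 (≡-4 mod 6), so (3,-4,3)→(3,2,2)
flip: (3,2,2)→(2,-2,3)
translate: b→2 (≡-2 mod 4), so (2,-2,3)→(2,2,3)
reduced (well bottom): (2,2,3) with a≤c, −a<b≤a
well minimum = a = 2

2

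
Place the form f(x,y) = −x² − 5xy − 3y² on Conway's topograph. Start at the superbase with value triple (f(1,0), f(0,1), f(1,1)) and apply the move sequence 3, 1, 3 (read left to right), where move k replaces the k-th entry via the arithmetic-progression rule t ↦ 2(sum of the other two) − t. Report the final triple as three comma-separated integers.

start (-1,-3,-9) = (f(1,0),f(0,1),f(1,1))
replace slot 3: 2·((-1)+(-3)) − (-9) = 1 → (-1,-3,1)
replace slot 1: 2·((-3)+1) − (-1) = -3 → (-3,-3,1)
replace slot 3: 2·((-3)+(-3)) − 1 = -13 → (-3,-3,-13)

-3,-3,-13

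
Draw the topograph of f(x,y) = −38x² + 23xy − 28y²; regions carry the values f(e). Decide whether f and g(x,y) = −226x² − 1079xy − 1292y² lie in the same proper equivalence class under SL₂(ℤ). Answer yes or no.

D₁ = -3727, D₂ = -3727
f is negative-definite; reduce −f:
−f: flip: (38,-23,28)→(28,23,38)
−f: reduced (well bottom): (28,23,38) with a≤c, −a<b≤a
flip sign back: reduced form of f is (-28,-23,-38)
g is negative-definite; reduce −g:
−g: translate: b→175 (≡1079 mod 452), so (226,1079,1292)→(226,175,38)
−g: flip: (226,175,38)→(38,-175,226)
−g: translate: b→-23 (≡-175 mod 76), so (38,-175,226)→(38,-23,28)
−g: flip: (38,-23,28)→(28,23,38)
−g: reduced (well bottom): (28,23,38) with a≤c, −a<b≤a
flip sign back: reduced form of g is (-28,-23,-38)
reduced forms (-28, -23, -38) vs (-28, -23, -38) ⇒ equivalent

yes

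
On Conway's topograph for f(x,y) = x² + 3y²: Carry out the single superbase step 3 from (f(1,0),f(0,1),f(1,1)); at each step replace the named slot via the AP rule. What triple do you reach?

start (1,3,4) = (f(1,0),f(0,1),f(1,1))
replace slot 3: 2·(1+3) − 4 = 4 → (1,3,4)

1,3,4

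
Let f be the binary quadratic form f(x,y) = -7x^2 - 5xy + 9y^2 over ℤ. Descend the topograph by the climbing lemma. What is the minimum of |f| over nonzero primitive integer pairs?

descent: ρ → (9,5,-7)  [lands on river]
river: ρ → (-7,9,7)
river: ρ → (7,5,-9)
river: ρ → (-9,13,3)
river: ρ → (3,11,-13)
river: ρ → (-13,15,1)
river: ρ → (1,15,-13)
river: ρ → (-13,11,3)
river: ρ → (3,13,-9)
river: ρ → (-9,5,7)
river: ρ → (7,9,-7)
river: ρ → (-7,5,9)
river: ρ → (9,13,-3)
river: ρ → (-3,11,13)
river: ρ → (13,15,-1)
river: ρ → (-1,15,13)
river: ρ → (13,11,-3)
river: ρ → (-3,13,9)
closes: descent 1, river 18
min |a| on river = 1

1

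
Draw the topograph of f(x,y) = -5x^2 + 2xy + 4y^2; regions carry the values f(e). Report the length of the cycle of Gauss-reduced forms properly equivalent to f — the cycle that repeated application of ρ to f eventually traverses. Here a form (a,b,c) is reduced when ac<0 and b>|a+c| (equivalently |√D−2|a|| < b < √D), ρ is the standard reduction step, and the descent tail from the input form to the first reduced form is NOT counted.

D = 84, ⌊√D⌋ = 9
river: ρ → (4,6,-3)
river: ρ → (-3,6,4)
river: ρ → (4,2,-5)
river: ρ → (-5,8,1)
river: ρ → (1,8,-5)
river: ρ → (-5,2,4)
ρ-cycle length = 6 (tail of 0 descent steps not counted)

6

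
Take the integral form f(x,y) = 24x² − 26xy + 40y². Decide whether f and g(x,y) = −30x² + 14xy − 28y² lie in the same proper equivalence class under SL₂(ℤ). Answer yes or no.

D₁ = -3164, D₂ = -3164
f: translate: b→22 (≡-26 mod 48), so (24,-26,40)→(24,22,38)
f: reduced (well bottom): (24,22,38) with a≤c, −a<b≤a
g is negative-definite; reduce −g:
−g: flip: (30,-14,28)→(28,14,30)
−g: reduced (well bottom): (28,14,30) with a≤c, −a<b≤a
flip sign back: reduced form of g is (-28,-14,-30)
reduced forms (24, 22, 38) vs (-28, -14, -30) ⇒ inequivalent

no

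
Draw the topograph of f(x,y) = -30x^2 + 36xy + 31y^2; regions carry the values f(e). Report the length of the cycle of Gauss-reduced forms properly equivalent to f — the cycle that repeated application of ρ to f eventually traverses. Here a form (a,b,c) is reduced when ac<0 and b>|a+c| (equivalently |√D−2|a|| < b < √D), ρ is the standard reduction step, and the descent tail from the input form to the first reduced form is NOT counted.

D = 5016, ⌊√D⌋ = 70
river: ρ → (31,26,-35)
river: ρ → (-35,44,22)
river: ρ → (22,44,-35)
river: ρ → (-35,26,31)
river: ρ → (31,36,-30)
river: ρ → (-30,24,37)
river: ρ → (37,50,-17)
river: ρ → (-17,52,34)
river: ρ → (34,16,-35)
river: ρ → (-35,54,15)
river: ρ → (15,66,-11)
river: ρ → (-11,66,15)
river: ρ → (15,54,-35)
river: ρ → (-35,16,34)
river: ρ → (34,52,-17)
river: ρ → (-17,50,37)
river: ρ → (37,24,-30)
river: ρ → (-30,36,31)
ρ-cycle length = 18 (tail of 0 descent steps not counted)

18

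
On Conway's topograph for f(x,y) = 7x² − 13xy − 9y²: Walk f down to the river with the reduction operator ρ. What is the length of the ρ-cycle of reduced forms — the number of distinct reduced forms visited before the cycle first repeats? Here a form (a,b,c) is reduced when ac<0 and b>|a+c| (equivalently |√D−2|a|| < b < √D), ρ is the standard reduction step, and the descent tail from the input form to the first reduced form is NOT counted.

D = 421, ⌊√D⌋ = 20
descent: ρ → (-9,13,7)  [lands on river]
river: ρ → (7,15,-7)
river: ρ → (-7,13,9)
river: ρ → (9,5,-11)
river: ρ → (-11,17,3)
river: ρ → (3,19,-5)
river: ρ → (-5,11,15)
river: ρ → (15,19,-1)
river: ρ → (-1,19,15)
river: ρ → (15,11,-5)
river: ρ → (-5,19,3)
river: ρ → (3,17,-11)
river: ρ → (-11,5,9)
river: ρ → (9,13,-7)
river: ρ → (-7,15,7)
river: ρ → (7,13,-9)
river: ρ → (-9,5,11)
river: ρ → (11,17,-3)
river: ρ → (-3,19,5)
river: ρ → (5,11,-15)
river: ρ → (-15,19,1)
river: ρ → (1,19,-15)
river: ρ → (-15,11,5)
river: ρ → (5,19,-3)
river: ρ → (-3,17,11)
river: ρ → (11,5,-9)
ρ-cycle length = 26 (tail of 1 descent step not counted)

26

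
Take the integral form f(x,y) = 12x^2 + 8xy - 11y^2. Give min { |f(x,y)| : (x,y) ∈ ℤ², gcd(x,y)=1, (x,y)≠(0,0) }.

river: ρ → (-11,14,9)
river: ρ → (9,22,-3)
river: ρ → (-3,20,16)
river: ρ → (16,12,-7)
river: ρ → (-7,16,12)
river: ρ → (12,8,-11)
closes: descent 0, river 6
min |a| on river = 3

3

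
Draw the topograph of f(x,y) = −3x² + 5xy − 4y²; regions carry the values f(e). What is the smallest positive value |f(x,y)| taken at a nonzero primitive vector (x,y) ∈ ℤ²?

translate: b→1 (≡-5 mod 6), so (3,-5,4)→(3,1,2)
flip: (3,1,2)→(2,-1,3)
reduced (well bottom): (2,-1,3) with a≤c, −a<b≤a
well minimum |f| = |-2| = 2 (negative-definite)

2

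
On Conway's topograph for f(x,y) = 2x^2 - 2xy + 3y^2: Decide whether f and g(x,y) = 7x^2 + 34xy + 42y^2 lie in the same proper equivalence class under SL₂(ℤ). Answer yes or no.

D₁ = -20, D₂ = -20
f: translate: b→2 (≡-2 mod 4), so (2,-2,3)→(2,2,3)
f: reduced (well bottom): (2,2,3) with a≤c, −a<b≤a
g: translate: b→6 (≡34 mod 14), so (7,34,42)→(7,6,2)
g: flip: (7,6,2)→(2,-6,7)
g: translate: b→2 (≡-6 mod 4), so (2,-6,7)→(2,2,3)
g: reduced (well bottom): (2,2,3) with a≤c, −a<b≤a
reduced forms (2, 2, 3) vs (2, 2, 3) ⇒ equivalent

yes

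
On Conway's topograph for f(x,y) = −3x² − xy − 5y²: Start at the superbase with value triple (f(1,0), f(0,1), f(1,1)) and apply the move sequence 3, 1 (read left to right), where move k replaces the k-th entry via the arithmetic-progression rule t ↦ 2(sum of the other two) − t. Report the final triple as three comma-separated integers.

start (-3,-5,-9) = (f(1,0),f(0,1),f(1,1))
replace slot 3: 2·((-3)+(-5)) − (-9) = -7 → (-3,-5,-7)
replace slot 1: 2·((-5)+(-7)) − (-3) = -21 → (-21,-5,-7)

-21,-5,-7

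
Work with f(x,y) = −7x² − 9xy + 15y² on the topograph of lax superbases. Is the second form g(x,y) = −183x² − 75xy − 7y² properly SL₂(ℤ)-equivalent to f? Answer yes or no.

D₁ = 501, D₂ = 501
river cycle of f (length 8): (15, 9, -7), (-7, 19, 5), (5, 21, -3), (-3, 21, 5), (5, 19, -7), (-7, 9, 15), (15, 21, -1), (-1, 21, 15)
river cycle of g (length 8): (-7, 19, 5), (5, 21, -3), (-3, 21, 5), (5, 19, -7), (-7, 9, 15), (15, 21, -1), (-1, 21, 15), (15, 9, -7)
cycles coincide ⇒ equivalent

yes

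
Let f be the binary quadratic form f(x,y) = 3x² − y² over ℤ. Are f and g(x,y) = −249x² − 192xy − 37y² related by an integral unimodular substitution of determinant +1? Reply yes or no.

D₁ = 12, D₂ = 12
river cycle of f (length 2): (-1, 2, 2), (2, 2, -1)
river cycle of g (length 2): (-1, 2, 2), (2, 2, -1)
cycles coincide ⇒ equivalent

yes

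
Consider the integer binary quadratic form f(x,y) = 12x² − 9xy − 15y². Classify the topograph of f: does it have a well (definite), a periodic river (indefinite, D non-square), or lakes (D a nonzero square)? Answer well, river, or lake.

D = b²−4ac = (-9)² − 4·12·(-15) = 801
D > 0 non-square ⇒ indefinite ⇒ periodic river

river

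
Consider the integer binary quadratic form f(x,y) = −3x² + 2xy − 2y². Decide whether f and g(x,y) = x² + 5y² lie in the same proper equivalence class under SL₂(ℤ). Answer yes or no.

D₁ = -20, D₂ = -20
f is negative-definite; reduce −f:
−f: flip: (3,-2,2)→(2,2,3)
−f: reduced (well bottom): (2,2,3) with a≤c, −a<b≤a
flip sign back: reduced form of f is (-2,-2,-3)
g: reduced (well bottom): (1,0,5) with a≤c, −a<b≤a
reduced forms (-2, -2, -3) vs (1, 0, 5) ⇒ inequivalent

no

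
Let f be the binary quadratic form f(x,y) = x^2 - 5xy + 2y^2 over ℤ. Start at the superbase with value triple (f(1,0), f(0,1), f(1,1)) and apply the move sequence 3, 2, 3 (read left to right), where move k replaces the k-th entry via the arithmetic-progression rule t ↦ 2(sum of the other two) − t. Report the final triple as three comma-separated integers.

start (1,2,-2) = (f(1,0),f(0,1),f(1,1))
replace slot 3: 2·(1+2) − (-2) = 8 → (1,2,8)
replace slot 2: 2·(1+8) − 2 = 16 → (1,16,8)
replace slot 3: 2·(1+16) − 8 = 26 → (1,16,26)

1,16,26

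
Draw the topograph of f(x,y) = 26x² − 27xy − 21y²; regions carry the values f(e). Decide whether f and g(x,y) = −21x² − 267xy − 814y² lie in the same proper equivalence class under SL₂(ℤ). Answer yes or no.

D₁ = 2913, D₂ = 2913
river cycle of f (length 10): (-21, 27, 26), (26, 25, -22), (-22, 19, 29), (29, 39, -12), (-12, 33, 38), (38, 43, -7), (-7, 41, 44), (44, 47, -4), (-4, 49, 32), (32, 15, -21)
river cycle of g (length 10): (-21, 27, 26), (26, 25, -22), (-22, 19, 29), (29, 39, -12), (-12, 33, 38), (38, 43, -7), (-7, 41, 44), (44, 47, -4), (-4, 49, 32), (32, 15, -21)
cycles coincide ⇒ equivalent

yes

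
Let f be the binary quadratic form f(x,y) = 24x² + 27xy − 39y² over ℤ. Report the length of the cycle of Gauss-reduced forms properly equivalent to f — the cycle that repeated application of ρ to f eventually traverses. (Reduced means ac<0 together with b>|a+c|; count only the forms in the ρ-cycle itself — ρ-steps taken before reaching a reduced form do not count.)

D = 4473, ⌊√D⌋ = 66
river: ρ → (-39,51,12)
river: ρ → (12,45,-51)
river: ρ → (-51,57,6)
river: ρ → (6,63,-21)
river: ρ → (-21,63,6)
river: ρ → (6,57,-51)
river: ρ → (-51,45,12)
river: ρ → (12,51,-39)
river: ρ → (-39,27,24)
river: ρ → (24,21,-42)
river: ρ → (-42,63,3)
river: ρ → (3,63,-42)
river: ρ → (-42,21,24)
river: ρ → (24,27,-39)
ρ-cycle length = 14 (tail of 0 descent steps not counted)

14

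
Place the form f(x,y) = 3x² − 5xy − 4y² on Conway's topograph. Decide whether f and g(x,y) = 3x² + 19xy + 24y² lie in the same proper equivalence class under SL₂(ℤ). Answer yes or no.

D₁ = 73, D₂ = 73
river cycle of f (length 18): (-4, 5, 3), (3, 7, -2), (-2, 5, 6), (6, 7, -1), (-1, 7, 6), (6, 5, -2), (-2, 7, 3), (3, 5, -4), (-4, 3, 4), (4, 5, -3), … (8 more)
river cycle of g (length 18): (3, 7, -2), (-2, 5, 6), (6, 7, -1), (-1, 7, 6), (6, 5, -2), (-2, 7, 3), (3, 5, -4), (-4, 3, 4), (4, 5, -3), (-3, 7, 2), … (8 more)
cycles coincide ⇒ equivalent

yes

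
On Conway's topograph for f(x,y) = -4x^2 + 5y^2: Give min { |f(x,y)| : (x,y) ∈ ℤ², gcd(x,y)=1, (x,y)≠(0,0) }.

descent: ρ → (5,0,-4)
descent: ρ → (-4,8,1)  [lands on river]
river: ρ → (1,8,-4)
closes: descent 2, river 2
min |a| on river = 1

1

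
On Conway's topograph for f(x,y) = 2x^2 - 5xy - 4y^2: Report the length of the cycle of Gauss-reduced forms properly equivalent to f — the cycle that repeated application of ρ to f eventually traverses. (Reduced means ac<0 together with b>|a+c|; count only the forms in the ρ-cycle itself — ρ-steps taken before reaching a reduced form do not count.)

D = 57, ⌊√D⌋ = 7
descent: ρ → (-4,5,2)  [lands on river]
river: ρ → (2,7,-1)
river: ρ → (-1,7,2)
river: ρ → (2,5,-4)
river: ρ → (-4,3,3)
river: ρ → (3,3,-4)
ρ-cycle length = 6 (tail of 1 descent step not counted)

6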